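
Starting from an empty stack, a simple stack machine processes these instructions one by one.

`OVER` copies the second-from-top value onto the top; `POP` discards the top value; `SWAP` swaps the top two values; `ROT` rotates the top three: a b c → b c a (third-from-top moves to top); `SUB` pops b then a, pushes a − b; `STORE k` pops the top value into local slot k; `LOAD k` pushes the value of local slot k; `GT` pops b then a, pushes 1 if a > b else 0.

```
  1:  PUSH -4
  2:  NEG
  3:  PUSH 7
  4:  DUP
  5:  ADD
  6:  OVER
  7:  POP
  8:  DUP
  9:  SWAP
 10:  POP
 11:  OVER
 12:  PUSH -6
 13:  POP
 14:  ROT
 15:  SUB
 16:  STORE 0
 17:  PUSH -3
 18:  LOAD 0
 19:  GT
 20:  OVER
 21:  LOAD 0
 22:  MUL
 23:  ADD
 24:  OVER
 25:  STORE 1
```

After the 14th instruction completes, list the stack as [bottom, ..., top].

PUSH -4  -4
NEG      4
PUSH 7   4 7
DUP      4 7 7
ADD      4 14
OVER     4 14 4
POP      4 14
DUP      4 14 14
SWAP     4 14 14
POP      4 14
OVER     4 14 4
PUSH -6  4 14 4 -6
POP      4 14 4
ROT      14 4 4

[14, 4, 4]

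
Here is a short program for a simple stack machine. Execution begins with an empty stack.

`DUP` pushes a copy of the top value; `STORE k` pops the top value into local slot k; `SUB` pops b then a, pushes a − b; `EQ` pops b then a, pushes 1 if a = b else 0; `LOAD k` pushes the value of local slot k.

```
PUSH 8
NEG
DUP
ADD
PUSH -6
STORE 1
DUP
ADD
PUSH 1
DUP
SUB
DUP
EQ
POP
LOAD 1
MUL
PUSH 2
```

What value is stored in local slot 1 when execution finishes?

-6

PUSH 8  : 8
NEG     : -8
DUP     : -8 -8
ADD     : -16
PUSH -6 : -16 -6
STORE 1 : -16
DUP     : -16 -16
ADD     : -32
PUSH 1  : -32 1
DUP     : -32 1 1
SUB     : -32 0
DUP     : -32 0 0
EQ      : -32 1
POP     : -32
LOAD 1  : -32 -6
MUL     : 192
PUSH 2  : 192 2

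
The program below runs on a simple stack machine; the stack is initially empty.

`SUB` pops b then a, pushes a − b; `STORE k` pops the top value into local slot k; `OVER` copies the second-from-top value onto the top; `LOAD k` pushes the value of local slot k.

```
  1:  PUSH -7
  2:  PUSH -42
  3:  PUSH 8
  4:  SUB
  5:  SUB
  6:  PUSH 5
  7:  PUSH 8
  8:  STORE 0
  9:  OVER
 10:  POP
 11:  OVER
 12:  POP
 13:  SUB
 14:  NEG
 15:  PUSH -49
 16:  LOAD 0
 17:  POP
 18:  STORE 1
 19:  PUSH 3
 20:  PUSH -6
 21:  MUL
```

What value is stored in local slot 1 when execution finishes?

PUSH -7  -> [-7]
PUSH -42 -> [-7, -42]
PUSH 8   -> [-7, -42, 8]
SUB      -> [-7, -50]
SUB      -> [43]
PUSH 5   -> [43, 5]
PUSH 8   -> [43, 5, 8]
STORE 0  -> [43, 5]
OVER     -> [43, 5, 43]
POP      -> [43, 5]
OVER     -> [43, 5, 43]
POP      -> [43, 5]
SUB      -> [38]
NEG      -> [-38]
PUSH -49 -> [-38, -49]
LOAD 0   -> [-38, -49, 8]
POP      -> [-38, -49]
STORE 1  -> [-38]
PUSH 3   -> [-38, 3]
PUSH -6  -> [-38, 3, -6]
MUL      -> [-38, -18]

-49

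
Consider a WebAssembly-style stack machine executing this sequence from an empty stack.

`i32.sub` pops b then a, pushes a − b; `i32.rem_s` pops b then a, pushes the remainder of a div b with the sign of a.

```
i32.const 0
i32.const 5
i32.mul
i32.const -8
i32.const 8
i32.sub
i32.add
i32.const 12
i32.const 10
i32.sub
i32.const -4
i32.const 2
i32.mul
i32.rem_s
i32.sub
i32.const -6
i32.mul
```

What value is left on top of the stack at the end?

i32.const 0   0
i32.const 5   0 5
i32.mul       0
i32.const -8  0 -8
i32.const 8   0 -8 8
i32.sub       0 -16
i32.add       -16
i32.const 12  -16 12
i32.const 10  -16 12 10
i32.sub       -16 2
i32.const -4  -16 2 -4
i32.const 2   -16 2 -4 2
i32.mul       -16 2 -8
i32.rem_s     -16 2
i32.sub       -18
i32.const -6  -18 -6
i32.mul       108

108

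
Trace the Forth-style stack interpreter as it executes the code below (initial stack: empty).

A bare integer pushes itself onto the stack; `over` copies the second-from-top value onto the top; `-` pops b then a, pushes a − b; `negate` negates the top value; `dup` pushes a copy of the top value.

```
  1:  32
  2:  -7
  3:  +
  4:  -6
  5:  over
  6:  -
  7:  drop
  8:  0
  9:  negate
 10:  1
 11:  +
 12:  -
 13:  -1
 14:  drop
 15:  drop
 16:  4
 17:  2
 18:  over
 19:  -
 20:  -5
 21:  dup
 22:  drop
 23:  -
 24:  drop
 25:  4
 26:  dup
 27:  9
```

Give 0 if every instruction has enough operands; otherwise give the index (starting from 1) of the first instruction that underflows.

0

32     → [32]
-7     → [32, -7]
+      → [25]
-6     → [25, -6]
over   → [25, -6, 25]
-      → [25, -31]
drop   → [25]
0      → [25, 0]
negate → [25, 0]
1      → [25, 0, 1]
+      → [25, 1]
-      → [24]
-1     → [24, -1]
drop   → [24]
drop   → []
4      → [4]
2      → [4, 2]
over   → [4, 2, 4]
-      → [4, -2]
-5     → [4, -2, -5]
dup    → [4, -2, -5, -5]
drop   → [4, -2, -5]
-      → [4, 3]
drop   → [4]
4      → [4, 4]
dup    → [4, 4, 4]
9      → [4, 4, 4, 9]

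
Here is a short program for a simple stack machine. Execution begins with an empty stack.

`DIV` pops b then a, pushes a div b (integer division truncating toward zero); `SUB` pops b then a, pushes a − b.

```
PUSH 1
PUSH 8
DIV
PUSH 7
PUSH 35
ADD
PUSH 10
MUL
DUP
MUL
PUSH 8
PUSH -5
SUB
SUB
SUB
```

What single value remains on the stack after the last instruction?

PUSH 1  : [1]
PUSH 8  : [1, 8]
DIV     : [0]
PUSH 7  : [0, 7]
PUSH 35 : [0, 7, 35]
ADD     : [0, 42]
PUSH 10 : [0, 42, 10]
MUL     : [0, 420]
DUP     : [0, 420, 420]
MUL     : [0, 176400]
PUSH 8  : [0, 176400, 8]
PUSH -5 : [0, 176400, 8, -5]
SUB     : [0, 176400, 13]
SUB     : [0, 176387]
SUB     : [-176387]

-176387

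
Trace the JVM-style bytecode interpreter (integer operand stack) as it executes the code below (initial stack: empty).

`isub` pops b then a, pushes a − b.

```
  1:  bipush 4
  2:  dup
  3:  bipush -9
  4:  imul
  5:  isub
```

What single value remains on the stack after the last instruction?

bipush 4  → 4
dup       → 4 4
bipush -9 → 4 4 -9
imul      → 4 -36
isub      → 40

40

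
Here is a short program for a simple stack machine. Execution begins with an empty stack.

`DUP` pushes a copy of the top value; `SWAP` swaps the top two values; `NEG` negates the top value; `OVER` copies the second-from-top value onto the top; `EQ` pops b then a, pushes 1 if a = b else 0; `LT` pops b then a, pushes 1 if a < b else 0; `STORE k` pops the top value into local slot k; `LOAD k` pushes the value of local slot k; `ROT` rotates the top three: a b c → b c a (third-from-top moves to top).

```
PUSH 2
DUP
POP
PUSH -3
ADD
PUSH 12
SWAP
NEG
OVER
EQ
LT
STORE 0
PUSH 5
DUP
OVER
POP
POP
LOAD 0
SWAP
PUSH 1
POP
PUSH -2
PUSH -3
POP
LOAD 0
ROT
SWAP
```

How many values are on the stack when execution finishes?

4

PUSH 2  -> 2
DUP     -> 2 2
POP     -> 2
PUSH -3 -> 2 -3
ADD     -> -1
PUSH 12 -> -1 12
SWAP    -> 12 -1
NEG     -> 12 1
OVER    -> 12 1 12
EQ      -> 12 0
LT      -> 0
STORE 0 -> (empty)
PUSH 5  -> 5
DUP     -> 5 5
OVER    -> 5 5 5
POP     -> 5 5
POP     -> 5
LOAD 0  -> 5 0
SWAP    -> 0 5
PUSH 1  -> 0 5 1
POP     -> 0 5
PUSH -2 -> 0 5 -2
PUSH -3 -> 0 5 -2 -3
POP     -> 0 5 -2
LOAD 0  -> 0 5 -2 0
ROT     -> 0 -2 0 5
SWAP    -> 0 -2 5 0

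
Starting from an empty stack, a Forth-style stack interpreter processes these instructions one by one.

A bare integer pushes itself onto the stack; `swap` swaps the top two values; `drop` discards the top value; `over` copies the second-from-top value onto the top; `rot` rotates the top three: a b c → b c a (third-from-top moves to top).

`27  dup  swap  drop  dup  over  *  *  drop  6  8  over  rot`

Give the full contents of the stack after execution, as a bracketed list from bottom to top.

[8, 6, 6]

27   -> [27]
dup  -> [27, 27]
swap -> [27, 27]
drop -> [27]
dup  -> [27, 27]
over -> [27, 27, 27]
*    -> [27, 729]
*    -> [19683]
drop -> []
6    -> [6]
8    -> [6, 8]
over -> [6, 8, 6]
rot  -> [8, 6, 6]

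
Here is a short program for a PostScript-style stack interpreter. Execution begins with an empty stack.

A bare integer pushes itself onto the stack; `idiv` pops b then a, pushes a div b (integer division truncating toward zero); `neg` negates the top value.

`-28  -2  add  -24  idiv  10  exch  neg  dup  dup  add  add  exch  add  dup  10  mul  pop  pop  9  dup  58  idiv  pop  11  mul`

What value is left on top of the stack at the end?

99

-28  -> [-28]
-2   -> [-28, -2]
add  -> [-30]
-24  -> [-30, -24]
idiv -> [1]
10   -> [1, 10]
exch -> [10, 1]
neg  -> [10, -1]
dup  -> [10, -1, -1]
dup  -> [10, -1, -1, -1]
add  -> [10, -1, -2]
add  -> [10, -3]
exch -> [-3, 10]
add  -> [7]
dup  -> [7, 7]
10   -> [7, 7, 10]
mul  -> [7, 70]
pop  -> [7]
pop  -> []
9    -> [9]
dup  -> [9, 9]
58   -> [9, 9, 58]
idiv -> [9, 0]
pop  -> [9]
11   -> [9, 11]
mul  -> [99]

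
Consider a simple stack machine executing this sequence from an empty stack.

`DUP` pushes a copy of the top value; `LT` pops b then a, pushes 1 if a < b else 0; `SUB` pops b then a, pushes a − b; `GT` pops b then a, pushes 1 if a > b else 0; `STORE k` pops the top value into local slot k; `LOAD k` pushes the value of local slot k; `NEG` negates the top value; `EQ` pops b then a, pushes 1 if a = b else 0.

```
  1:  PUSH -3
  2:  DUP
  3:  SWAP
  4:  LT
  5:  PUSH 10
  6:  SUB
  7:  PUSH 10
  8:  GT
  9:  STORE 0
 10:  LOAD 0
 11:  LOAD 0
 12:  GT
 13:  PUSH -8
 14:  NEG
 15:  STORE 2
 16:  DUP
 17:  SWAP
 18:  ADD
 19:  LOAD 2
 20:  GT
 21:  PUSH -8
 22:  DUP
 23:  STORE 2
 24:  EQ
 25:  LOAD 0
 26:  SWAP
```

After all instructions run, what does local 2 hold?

-8

PUSH -3 : -3
DUP     : -3 -3
SWAP    : -3 -3
LT      : 0
PUSH 10 : 0 10
SUB     : -10
PUSH 10 : -10 10
GT      : 0
STORE 0 : (empty)
LOAD 0  : 0
LOAD 0  : 0 0
GT      : 0
PUSH -8 : 0 -8
NEG     : 0 8
STORE 2 : 0
DUP     : 0 0
SWAP    : 0 0
ADD     : 0
LOAD 2  : 0 8
GT      : 0
PUSH -8 : 0 -8
DUP     : 0 -8 -8
STORE 2 : 0 -8
EQ      : 0
LOAD 0  : 0 0
SWAP    : 0 0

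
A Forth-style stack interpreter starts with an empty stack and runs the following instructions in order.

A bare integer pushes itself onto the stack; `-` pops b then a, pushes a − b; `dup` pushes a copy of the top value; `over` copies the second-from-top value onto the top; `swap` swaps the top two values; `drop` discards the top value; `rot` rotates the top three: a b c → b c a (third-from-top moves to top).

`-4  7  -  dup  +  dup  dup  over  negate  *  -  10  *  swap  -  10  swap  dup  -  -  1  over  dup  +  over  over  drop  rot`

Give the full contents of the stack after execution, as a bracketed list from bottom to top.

[10, 20, 1, 1]

-4      -4
7       -4 7
-       -11
dup     -11 -11
+       -22
dup     -22 -22
dup     -22 -22 -22
over    -22 -22 -22 -22
negate  -22 -22 -22 22
*       -22 -22 -484
-       -22 462
10      -22 462 10
*       -22 4620
swap    4620 -22
-       4642
10      4642 10
swap    10 4642
dup     10 4642 4642
-       10 0
-       10
1       10 1
over    10 1 10
dup     10 1 10 10
+       10 1 20
over    10 1 20 1
over    10 1 20 1 20
drop    10 1 20 1
rot     10 20 1 1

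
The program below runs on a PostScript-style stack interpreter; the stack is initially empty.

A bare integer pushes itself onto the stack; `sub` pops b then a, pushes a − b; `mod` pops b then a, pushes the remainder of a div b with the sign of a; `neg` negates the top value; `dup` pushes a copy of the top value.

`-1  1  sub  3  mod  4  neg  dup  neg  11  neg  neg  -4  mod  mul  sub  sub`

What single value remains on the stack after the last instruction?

14

-1   [-1]
1    [-1, 1]
sub  [-2]
3    [-2, 3]
mod  [-2]
4    [-2, 4]
neg  [-2, -4]
dup  [-2, -4, -4]
neg  [-2, -4, 4]
11   [-2, -4, 4, 11]
neg  [-2, -4, 4, -11]
neg  [-2, -4, 4, 11]
-4   [-2, -4, 4, 11, -4]
mod  [-2, -4, 4, 3]
mul  [-2, -4, 12]
sub  [-2, -16]
sub  [14]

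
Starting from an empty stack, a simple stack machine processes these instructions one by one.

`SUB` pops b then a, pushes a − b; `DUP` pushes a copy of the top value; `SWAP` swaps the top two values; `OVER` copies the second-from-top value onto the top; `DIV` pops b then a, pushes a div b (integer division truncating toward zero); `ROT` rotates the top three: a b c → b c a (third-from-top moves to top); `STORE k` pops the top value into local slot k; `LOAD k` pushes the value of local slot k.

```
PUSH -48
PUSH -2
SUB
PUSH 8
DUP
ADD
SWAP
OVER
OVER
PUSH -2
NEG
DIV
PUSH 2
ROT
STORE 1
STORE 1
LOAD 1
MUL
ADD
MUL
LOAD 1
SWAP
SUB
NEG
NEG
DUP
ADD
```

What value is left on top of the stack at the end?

PUSH -48  [-48]
PUSH -2   [-48, -2]
SUB       [-46]
PUSH 8    [-46, 8]
DUP       [-46, 8, 8]
ADD       [-46, 16]
SWAP      [16, -46]
OVER      [16, -46, 16]
OVER      [16, -46, 16, -46]
PUSH -2   [16, -46, 16, -46, -2]
NEG       [16, -46, 16, -46, 2]
DIV       [16, -46, 16, -23]
PUSH 2    [16, -46, 16, -23, 2]
ROT       [16, -46, -23, 2, 16]
STORE 1   [16, -46, -23, 2]
STORE 1   [16, -46, -23]
LOAD 1    [16, -46, -23, 2]
MUL       [16, -46, -46]
ADD       [16, -92]
MUL       [-1472]
LOAD 1    [-1472, 2]
SWAP      [2, -1472]
SUB       [1474]
NEG       [-1474]
NEG       [1474]
DUP       [1474, 1474]
ADD       [2948]

2948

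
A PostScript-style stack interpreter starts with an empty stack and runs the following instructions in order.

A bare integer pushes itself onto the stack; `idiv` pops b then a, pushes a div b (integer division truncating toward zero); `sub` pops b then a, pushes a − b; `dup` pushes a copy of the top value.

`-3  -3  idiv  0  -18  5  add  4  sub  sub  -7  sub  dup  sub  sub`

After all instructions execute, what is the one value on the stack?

-3   -> -3
-3   -> -3 -3
idiv -> 1
0    -> 1 0
-18  -> 1 0 -18
5    -> 1 0 -18 5
add  -> 1 0 -13
4    -> 1 0 -13 4
sub  -> 1 0 -17
sub  -> 1 17
-7   -> 1 17 -7
sub  -> 1 24
dup  -> 1 24 24
sub  -> 1 0
sub  -> 1

1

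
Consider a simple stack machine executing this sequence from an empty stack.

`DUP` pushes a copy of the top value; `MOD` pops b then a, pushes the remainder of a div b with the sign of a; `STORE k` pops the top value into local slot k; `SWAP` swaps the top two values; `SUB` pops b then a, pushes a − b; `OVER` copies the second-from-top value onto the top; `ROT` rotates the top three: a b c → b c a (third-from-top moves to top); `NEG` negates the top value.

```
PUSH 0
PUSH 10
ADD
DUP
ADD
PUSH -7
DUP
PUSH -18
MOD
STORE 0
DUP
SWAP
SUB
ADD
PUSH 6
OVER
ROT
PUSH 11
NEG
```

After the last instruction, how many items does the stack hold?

4

PUSH 0   : [0]
PUSH 10  : [0, 10]
ADD      : [10]
DUP      : [10, 10]
ADD      : [20]
PUSH -7  : [20, -7]
DUP      : [20, -7, -7]
PUSH -18 : [20, -7, -7, -18]
MOD      : [20, -7, -7]
STORE 0  : [20, -7]
DUP      : [20, -7, -7]
SWAP     : [20, -7, -7]
SUB      : [20, 0]
ADD      : [20]
PUSH 6   : [20, 6]
OVER     : [20, 6, 20]
ROT      : [6, 20, 20]
PUSH 11  : [6, 20, 20, 11]
NEG      : [6, 20, 20, -11]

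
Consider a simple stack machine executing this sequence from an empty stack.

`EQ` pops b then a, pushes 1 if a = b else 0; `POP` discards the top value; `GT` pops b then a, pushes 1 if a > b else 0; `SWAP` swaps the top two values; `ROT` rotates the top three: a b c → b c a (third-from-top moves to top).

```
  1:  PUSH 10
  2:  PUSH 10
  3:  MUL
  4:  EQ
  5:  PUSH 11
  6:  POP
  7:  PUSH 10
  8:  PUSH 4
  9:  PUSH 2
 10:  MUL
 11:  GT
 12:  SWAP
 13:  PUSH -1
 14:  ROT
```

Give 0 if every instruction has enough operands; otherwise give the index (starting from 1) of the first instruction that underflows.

PUSH 10 -> 10
PUSH 10 -> 10 10
MUL     -> 100
EQ  — needs 2 operands, stack has 1 → underflow

4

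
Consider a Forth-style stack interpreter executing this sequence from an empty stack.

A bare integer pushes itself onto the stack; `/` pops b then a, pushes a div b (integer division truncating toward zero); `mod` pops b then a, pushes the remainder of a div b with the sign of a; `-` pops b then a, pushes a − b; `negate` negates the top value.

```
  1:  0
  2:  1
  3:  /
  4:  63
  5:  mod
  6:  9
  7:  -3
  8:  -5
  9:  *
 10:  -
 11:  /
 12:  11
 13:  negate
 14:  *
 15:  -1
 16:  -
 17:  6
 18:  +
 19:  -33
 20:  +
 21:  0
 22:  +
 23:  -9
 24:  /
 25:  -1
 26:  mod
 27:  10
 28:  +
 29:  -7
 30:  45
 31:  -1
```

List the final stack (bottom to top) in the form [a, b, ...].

[10, -7, 45, -1]

0      -> 0
1      -> 0 1
/      -> 0
63     -> 0 63
mod    -> 0
9      -> 0 9
-3     -> 0 9 -3
-5     -> 0 9 -3 -5
*      -> 0 9 15
-      -> 0 -6
/      -> 0
11     -> 0 11
negate -> 0 -11
*      -> 0
-1     -> 0 -1
-      -> 1
6      -> 1 6
+      -> 7
-33    -> 7 -33
+      -> -26
0      -> -26 0
+      -> -26
-9     -> -26 -9
/      -> 2
-1     -> 2 -1
mod    -> 0
10     -> 0 10
+      -> 10
-7     -> 10 -7
45     -> 10 -7 45
-1     -> 10 -7 45 -1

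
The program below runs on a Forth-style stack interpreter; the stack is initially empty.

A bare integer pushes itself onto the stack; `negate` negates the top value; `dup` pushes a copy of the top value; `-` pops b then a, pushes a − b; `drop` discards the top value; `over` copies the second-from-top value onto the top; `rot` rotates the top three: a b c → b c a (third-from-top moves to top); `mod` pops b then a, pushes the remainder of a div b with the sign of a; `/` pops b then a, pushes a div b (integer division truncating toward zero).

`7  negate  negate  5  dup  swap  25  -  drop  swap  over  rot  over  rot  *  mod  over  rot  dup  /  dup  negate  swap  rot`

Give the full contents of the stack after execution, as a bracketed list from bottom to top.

[5, -1, 1, 7]

7      → [7]
negate → [-7]
negate → [7]
5      → [7, 5]
dup    → [7, 5, 5]
swap   → [7, 5, 5]
25     → [7, 5, 5, 25]
-      → [7, 5, -20]
drop   → [7, 5]
swap   → [5, 7]
over   → [5, 7, 5]
rot    → [7, 5, 5]
over   → [7, 5, 5, 5]
rot    → [7, 5, 5, 5]
*      → [7, 5, 25]
mod    → [7, 5]
over   → [7, 5, 7]
rot    → [5, 7, 7]
dup    → [5, 7, 7, 7]
/      → [5, 7, 1]
dup    → [5, 7, 1, 1]
negate → [5, 7, 1, -1]
swap   → [5, 7, -1, 1]
rot    → [5, -1, 1, 7]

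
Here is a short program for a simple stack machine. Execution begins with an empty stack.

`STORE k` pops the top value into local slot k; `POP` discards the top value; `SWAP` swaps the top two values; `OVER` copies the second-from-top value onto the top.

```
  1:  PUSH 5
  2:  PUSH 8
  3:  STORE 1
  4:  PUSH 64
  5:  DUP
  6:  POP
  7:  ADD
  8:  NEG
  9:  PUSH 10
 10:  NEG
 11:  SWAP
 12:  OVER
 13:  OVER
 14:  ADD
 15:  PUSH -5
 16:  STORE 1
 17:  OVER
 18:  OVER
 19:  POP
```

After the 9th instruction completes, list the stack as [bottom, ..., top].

PUSH 5   5
PUSH 8   5 8
STORE 1  5
PUSH 64  5 64
DUP      5 64 64
POP      5 64
ADD      69
NEG      -69
PUSH 10  -69 10

[-69, 10]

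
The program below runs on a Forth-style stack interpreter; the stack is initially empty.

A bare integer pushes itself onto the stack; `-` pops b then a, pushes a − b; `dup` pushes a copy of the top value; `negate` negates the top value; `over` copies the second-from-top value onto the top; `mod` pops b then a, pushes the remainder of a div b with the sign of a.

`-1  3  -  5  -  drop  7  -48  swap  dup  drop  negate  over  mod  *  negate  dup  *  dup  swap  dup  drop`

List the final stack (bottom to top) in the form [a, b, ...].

-1     -> [-1]
3      -> [-1, 3]
-      -> [-4]
5      -> [-4, 5]
-      -> [-9]
drop   -> []
7      -> [7]
-48    -> [7, -48]
swap   -> [-48, 7]
dup    -> [-48, 7, 7]
drop   -> [-48, 7]
negate -> [-48, -7]
over   -> [-48, -7, -48]
mod    -> [-48, -7]
*      -> [336]
negate -> [-336]
dup    -> [-336, -336]
*      -> [112896]
dup    -> [112896, 112896]
swap   -> [112896, 112896]
dup    -> [112896, 112896, 112896]
drop   -> [112896, 112896]

[112896, 112896]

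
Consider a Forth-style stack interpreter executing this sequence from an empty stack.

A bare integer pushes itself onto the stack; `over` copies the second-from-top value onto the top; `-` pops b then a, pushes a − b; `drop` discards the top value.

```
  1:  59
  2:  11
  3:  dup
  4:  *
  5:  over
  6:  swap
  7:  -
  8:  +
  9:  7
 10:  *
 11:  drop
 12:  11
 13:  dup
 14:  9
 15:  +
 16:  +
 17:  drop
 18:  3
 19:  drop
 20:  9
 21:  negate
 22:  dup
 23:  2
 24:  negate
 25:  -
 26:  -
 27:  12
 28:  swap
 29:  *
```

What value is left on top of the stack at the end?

59     -> [59]
11     -> [59, 11]
dup    -> [59, 11, 11]
*      -> [59, 121]
over   -> [59, 121, 59]
swap   -> [59, 59, 121]
-      -> [59, -62]
+      -> [-3]
7      -> [-3, 7]
*      -> [-21]
drop   -> []
11     -> [11]
dup    -> [11, 11]
9      -> [11, 11, 9]
+      -> [11, 20]
+      -> [31]
drop   -> []
3      -> [3]
drop   -> []
9      -> [9]
negate -> [-9]
dup    -> [-9, -9]
2      -> [-9, -9, 2]
negate -> [-9, -9, -2]
-      -> [-9, -7]
-      -> [-2]
12     -> [-2, 12]
swap   -> [12, -2]
*      -> [-24]

-24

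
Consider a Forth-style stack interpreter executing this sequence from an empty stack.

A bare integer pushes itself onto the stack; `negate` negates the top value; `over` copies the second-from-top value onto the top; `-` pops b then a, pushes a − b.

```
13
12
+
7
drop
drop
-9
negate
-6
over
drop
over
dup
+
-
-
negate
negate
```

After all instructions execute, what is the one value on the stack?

13     → 13
12     → 13 12
+      → 25
7      → 25 7
drop   → 25
drop   → (empty)
-9     → -9
negate → 9
-6     → 9 -6
over   → 9 -6 9
drop   → 9 -6
over   → 9 -6 9
dup    → 9 -6 9 9
+      → 9 -6 18
-      → 9 -24
-      → 33
negate → -33
negate → 33

33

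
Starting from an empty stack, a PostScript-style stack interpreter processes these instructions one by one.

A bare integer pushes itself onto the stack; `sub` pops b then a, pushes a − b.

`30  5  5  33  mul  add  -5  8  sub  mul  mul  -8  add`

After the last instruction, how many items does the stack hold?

30   [30]
5    [30, 5]
5    [30, 5, 5]
33   [30, 5, 5, 33]
mul  [30, 5, 165]
add  [30, 170]
-5   [30, 170, -5]
8    [30, 170, -5, 8]
sub  [30, 170, -13]
mul  [30, -2210]
mul  [-66300]
-8   [-66300, -8]
add  [-66308]

1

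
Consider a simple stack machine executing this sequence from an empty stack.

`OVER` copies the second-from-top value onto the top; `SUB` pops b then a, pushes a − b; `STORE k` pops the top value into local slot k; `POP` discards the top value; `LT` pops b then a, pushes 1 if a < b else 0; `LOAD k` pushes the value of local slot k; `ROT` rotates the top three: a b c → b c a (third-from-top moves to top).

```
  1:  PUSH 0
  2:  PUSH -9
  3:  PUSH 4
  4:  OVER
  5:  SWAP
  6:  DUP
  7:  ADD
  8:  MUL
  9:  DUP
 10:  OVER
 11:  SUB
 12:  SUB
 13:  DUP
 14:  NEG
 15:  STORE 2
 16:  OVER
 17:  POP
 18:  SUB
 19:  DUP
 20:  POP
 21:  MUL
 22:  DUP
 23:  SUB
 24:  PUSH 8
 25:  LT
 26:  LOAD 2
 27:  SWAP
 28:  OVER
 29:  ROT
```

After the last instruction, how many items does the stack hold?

PUSH 0  → [0]
PUSH -9 → [0, -9]
PUSH 4  → [0, -9, 4]
OVER    → [0, -9, 4, -9]
SWAP    → [0, -9, -9, 4]
DUP     → [0, -9, -9, 4, 4]
ADD     → [0, -9, -9, 8]
MUL     → [0, -9, -72]
DUP     → [0, -9, -72, -72]
OVER    → [0, -9, -72, -72, -72]
SUB     → [0, -9, -72, 0]
SUB     → [0, -9, -72]
DUP     → [0, -9, -72, -72]
NEG     → [0, -9, -72, 72]
STORE 2 → [0, -9, -72]
OVER    → [0, -9, -72, -9]
POP     → [0, -9, -72]
SUB     → [0, 63]
DUP     → [0, 63, 63]
POP     → [0, 63]
MUL     → [0]
DUP     → [0, 0]
SUB     → [0]
PUSH 8  → [0, 8]
LT      → [1]
LOAD 2  → [1, 72]
SWAP    → [72, 1]
OVER    → [72, 1, 72]
ROT     → [1, 72, 72]

3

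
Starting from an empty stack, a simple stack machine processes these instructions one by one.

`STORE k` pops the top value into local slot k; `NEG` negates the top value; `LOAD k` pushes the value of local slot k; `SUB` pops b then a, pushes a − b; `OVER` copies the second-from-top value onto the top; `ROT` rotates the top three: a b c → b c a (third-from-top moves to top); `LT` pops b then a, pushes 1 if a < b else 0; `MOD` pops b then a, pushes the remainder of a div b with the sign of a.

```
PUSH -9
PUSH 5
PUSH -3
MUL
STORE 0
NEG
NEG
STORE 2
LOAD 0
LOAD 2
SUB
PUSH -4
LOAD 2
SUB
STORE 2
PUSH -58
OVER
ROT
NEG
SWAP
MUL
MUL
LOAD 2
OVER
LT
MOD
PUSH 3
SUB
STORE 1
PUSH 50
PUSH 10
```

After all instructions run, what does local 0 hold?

PUSH -9  → [-9]
PUSH 5   → [-9, 5]
PUSH -3  → [-9, 5, -3]
MUL      → [-9, -15]
STORE 0  → [-9]
NEG      → [9]
NEG      → [-9]
STORE 2  → []
LOAD 0   → [-15]
LOAD 2   → [-15, -9]
SUB      → [-6]
PUSH -4  → [-6, -4]
LOAD 2   → [-6, -4, -9]
SUB      → [-6, 5]
STORE 2  → [-6]
PUSH -58 → [-6, -58]
OVER     → [-6, -58, -6]
ROT      → [-58, -6, -6]
NEG      → [-58, -6, 6]
SWAP     → [-58, 6, -6]
MUL      → [-58, -36]
MUL      → [2088]
LOAD 2   → [2088, 5]
OVER     → [2088, 5, 2088]
LT       → [2088, 1]
MOD      → [0]
PUSH 3   → [0, 3]
SUB      → [-3]
STORE 1  → []
PUSH 50  → [50]
PUSH 10  → [50, 10]

-15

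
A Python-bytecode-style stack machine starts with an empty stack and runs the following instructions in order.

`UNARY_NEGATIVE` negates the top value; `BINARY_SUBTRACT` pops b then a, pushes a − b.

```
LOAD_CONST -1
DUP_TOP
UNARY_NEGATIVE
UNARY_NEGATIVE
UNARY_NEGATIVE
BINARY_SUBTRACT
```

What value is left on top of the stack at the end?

-2

LOAD_CONST -1   -> [-1]
DUP_TOP         -> [-1, -1]
UNARY_NEGATIVE  -> [-1, 1]
UNARY_NEGATIVE  -> [-1, -1]
UNARY_NEGATIVE  -> [-1, 1]
BINARY_SUBTRACT -> [-2]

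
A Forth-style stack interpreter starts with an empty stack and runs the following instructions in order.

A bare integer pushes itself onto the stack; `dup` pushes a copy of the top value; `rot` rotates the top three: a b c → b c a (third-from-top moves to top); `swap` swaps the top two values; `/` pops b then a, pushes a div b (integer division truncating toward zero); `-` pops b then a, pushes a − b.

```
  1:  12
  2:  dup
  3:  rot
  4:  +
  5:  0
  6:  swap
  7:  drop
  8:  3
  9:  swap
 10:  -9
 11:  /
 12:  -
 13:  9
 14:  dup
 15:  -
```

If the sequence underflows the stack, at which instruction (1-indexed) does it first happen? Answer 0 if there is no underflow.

12  → 12
dup → 12 12
rot  — needs 3 operands, stack has 2 → underflow

3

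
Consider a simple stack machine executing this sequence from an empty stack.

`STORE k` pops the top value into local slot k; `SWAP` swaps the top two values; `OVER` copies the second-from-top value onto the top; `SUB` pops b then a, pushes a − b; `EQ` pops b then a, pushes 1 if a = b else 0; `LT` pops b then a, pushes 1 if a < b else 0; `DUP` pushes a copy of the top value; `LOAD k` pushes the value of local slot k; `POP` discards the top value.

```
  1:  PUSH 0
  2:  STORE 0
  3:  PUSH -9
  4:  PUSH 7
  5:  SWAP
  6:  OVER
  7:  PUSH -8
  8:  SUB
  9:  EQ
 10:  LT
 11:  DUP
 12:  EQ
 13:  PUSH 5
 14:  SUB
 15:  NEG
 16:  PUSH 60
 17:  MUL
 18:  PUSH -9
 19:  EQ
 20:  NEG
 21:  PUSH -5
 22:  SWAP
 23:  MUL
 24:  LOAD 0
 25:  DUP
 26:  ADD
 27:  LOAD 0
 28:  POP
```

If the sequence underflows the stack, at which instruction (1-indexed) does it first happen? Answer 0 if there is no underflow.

0

PUSH 0  -> [0]
STORE 0 -> []
PUSH -9 -> [-9]
PUSH 7  -> [-9, 7]
SWAP    -> [7, -9]
OVER    -> [7, -9, 7]
PUSH -8 -> [7, -9, 7, -8]
SUB     -> [7, -9, 15]
EQ      -> [7, 0]
LT      -> [0]
DUP     -> [0, 0]
EQ      -> [1]
PUSH 5  -> [1, 5]
SUB     -> [-4]
NEG     -> [4]
PUSH 60 -> [4, 60]
MUL     -> [240]
PUSH -9 -> [240, -9]
EQ      -> [0]
NEG     -> [0]
PUSH -5 -> [0, -5]
SWAP    -> [-5, 0]
MUL     -> [0]
LOAD 0  -> [0, 0]
DUP     -> [0, 0, 0]
ADD     -> [0, 0]
LOAD 0  -> [0, 0, 0]
POP     -> [0, 0]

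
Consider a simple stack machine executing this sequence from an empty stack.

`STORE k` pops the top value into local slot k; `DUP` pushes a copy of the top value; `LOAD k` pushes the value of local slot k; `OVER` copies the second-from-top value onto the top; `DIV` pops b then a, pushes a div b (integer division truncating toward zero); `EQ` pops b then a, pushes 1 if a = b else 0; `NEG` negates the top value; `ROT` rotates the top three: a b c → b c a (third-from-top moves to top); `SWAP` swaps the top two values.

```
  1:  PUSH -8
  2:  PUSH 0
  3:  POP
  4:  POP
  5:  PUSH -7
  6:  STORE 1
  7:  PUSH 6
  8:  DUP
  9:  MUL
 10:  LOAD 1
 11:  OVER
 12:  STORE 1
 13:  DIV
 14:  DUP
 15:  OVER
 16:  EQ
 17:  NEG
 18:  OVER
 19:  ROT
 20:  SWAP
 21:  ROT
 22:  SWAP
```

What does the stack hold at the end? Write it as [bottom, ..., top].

[-5, -1, -5]

PUSH -8 → -8
PUSH 0  → -8 0
POP     → -8
POP     → (empty)
PUSH -7 → -7
STORE 1 → (empty)
PUSH 6  → 6
DUP     → 6 6
MUL     → 36
LOAD 1  → 36 -7
OVER    → 36 -7 36
STORE 1 → 36 -7
DIV     → -5
DUP     → -5 -5
OVER    → -5 -5 -5
EQ      → -5 1
NEG     → -5 -1
OVER    → -5 -1 -5
ROT     → -1 -5 -5
SWAP    → -1 -5 -5
ROT     → -5 -5 -1
SWAP    → -5 -1 -5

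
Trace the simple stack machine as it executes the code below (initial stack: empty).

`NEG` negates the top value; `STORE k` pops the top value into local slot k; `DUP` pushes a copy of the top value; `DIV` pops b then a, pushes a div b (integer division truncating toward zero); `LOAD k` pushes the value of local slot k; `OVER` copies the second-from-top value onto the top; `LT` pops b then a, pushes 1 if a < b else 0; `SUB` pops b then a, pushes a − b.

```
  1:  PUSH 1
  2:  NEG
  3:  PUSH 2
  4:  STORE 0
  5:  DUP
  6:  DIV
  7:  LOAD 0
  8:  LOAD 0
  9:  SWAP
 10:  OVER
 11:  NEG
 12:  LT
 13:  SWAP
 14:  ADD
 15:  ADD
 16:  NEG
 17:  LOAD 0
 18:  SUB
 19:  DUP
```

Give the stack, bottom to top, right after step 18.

PUSH 1  → [1]
NEG     → [-1]
PUSH 2  → [-1, 2]
STORE 0 → [-1]
DUP     → [-1, -1]
DIV     → [1]
LOAD 0  → [1, 2]
LOAD 0  → [1, 2, 2]
SWAP    → [1, 2, 2]
OVER    → [1, 2, 2, 2]
NEG     → [1, 2, 2, -2]
LT      → [1, 2, 0]
SWAP    → [1, 0, 2]
ADD     → [1, 2]
ADD     → [3]
NEG     → [-3]
LOAD 0  → [-3, 2]
SUB     → [-5]

[-5]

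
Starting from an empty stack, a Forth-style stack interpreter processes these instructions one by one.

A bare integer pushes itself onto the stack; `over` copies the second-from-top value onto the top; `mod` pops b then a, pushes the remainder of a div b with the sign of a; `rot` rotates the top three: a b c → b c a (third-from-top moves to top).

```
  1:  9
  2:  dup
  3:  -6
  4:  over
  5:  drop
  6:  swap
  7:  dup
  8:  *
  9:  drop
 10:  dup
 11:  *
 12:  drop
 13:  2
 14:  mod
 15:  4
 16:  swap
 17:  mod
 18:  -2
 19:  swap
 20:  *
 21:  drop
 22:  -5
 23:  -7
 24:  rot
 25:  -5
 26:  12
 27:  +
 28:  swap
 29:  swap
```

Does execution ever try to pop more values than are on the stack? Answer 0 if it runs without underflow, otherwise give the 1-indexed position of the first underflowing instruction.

9     [9]
dup   [9, 9]
-6    [9, 9, -6]
over  [9, 9, -6, 9]
drop  [9, 9, -6]
swap  [9, -6, 9]
dup   [9, -6, 9, 9]
*     [9, -6, 81]
drop  [9, -6]
dup   [9, -6, -6]
*     [9, 36]
drop  [9]
2     [9, 2]
mod   [1]
4     [1, 4]
swap  [4, 1]
mod   [0]
-2    [0, -2]
swap  [-2, 0]
*     [0]
drop  []
-5    [-5]
-7    [-5, -7]
rot  — needs 3 operands, stack has 2 → underflow

24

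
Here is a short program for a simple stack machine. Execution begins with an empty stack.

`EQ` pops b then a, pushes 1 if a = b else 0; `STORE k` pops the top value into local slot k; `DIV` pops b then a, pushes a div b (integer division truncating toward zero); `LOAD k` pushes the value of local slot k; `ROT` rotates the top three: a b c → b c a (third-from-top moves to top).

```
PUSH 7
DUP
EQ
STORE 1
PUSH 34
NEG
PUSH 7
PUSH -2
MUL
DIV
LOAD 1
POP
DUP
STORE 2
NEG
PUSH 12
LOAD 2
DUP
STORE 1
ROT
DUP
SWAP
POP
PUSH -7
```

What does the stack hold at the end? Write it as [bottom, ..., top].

[12, 2, -2, -7]

PUSH 7  -> 7
DUP     -> 7 7
EQ      -> 1
STORE 1 -> (empty)
PUSH 34 -> 34
NEG     -> -34
PUSH 7  -> -34 7
PUSH -2 -> -34 7 -2
MUL     -> -34 -14
DIV     -> 2
LOAD 1  -> 2 1
POP     -> 2
DUP     -> 2 2
STORE 2 -> 2
NEG     -> -2
PUSH 12 -> -2 12
LOAD 2  -> -2 12 2
DUP     -> -2 12 2 2
STORE 1 -> -2 12 2
ROT     -> 12 2 -2
DUP     -> 12 2 -2 -2
SWAP    -> 12 2 -2 -2
POP     -> 12 2 -2
PUSH -7 -> 12 2 -2 -7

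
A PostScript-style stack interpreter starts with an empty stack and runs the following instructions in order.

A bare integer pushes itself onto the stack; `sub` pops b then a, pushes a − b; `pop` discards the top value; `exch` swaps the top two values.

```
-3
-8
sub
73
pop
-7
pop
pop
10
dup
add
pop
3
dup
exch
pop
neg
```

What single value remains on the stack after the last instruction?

-3

-3    -3
-8    -3 -8
sub   5
73    5 73
pop   5
-7    5 -7
pop   5
pop   (empty)
10    10
dup   10 10
add   20
pop   (empty)
3     3
dup   3 3
exch  3 3
pop   3
neg   -3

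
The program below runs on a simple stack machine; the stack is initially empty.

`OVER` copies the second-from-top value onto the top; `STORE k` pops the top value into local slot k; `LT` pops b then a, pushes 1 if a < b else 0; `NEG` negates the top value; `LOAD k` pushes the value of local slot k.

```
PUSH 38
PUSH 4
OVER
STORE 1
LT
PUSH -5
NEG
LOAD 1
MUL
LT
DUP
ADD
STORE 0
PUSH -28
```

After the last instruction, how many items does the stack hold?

1

PUSH 38   [38]
PUSH 4    [38, 4]
OVER      [38, 4, 38]
STORE 1   [38, 4]
LT        [0]
PUSH -5   [0, -5]
NEG       [0, 5]
LOAD 1    [0, 5, 38]
MUL       [0, 190]
LT        [1]
DUP       [1, 1]
ADD       [2]
STORE 0   []
PUSH -28  [-28]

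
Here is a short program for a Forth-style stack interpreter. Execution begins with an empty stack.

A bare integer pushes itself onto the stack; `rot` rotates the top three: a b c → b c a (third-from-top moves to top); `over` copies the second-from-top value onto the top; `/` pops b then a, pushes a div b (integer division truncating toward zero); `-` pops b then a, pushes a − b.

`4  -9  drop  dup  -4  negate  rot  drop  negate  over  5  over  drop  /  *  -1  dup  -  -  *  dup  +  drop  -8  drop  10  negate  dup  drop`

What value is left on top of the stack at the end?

-10

4      → 4
-9     → 4 -9
drop   → 4
dup    → 4 4
-4     → 4 4 -4
negate → 4 4 4
rot    → 4 4 4
drop   → 4 4
negate → 4 -4
over   → 4 -4 4
5      → 4 -4 4 5
over   → 4 -4 4 5 4
drop   → 4 -4 4 5
/      → 4 -4 0
*      → 4 0
-1     → 4 0 -1
dup    → 4 0 -1 -1
-      → 4 0 0
-      → 4 0
*      → 0
dup    → 0 0
+      → 0
drop   → (empty)
-8     → -8
drop   → (empty)
10     → 10
negate → -10
dup    → -10 -10
drop   → -10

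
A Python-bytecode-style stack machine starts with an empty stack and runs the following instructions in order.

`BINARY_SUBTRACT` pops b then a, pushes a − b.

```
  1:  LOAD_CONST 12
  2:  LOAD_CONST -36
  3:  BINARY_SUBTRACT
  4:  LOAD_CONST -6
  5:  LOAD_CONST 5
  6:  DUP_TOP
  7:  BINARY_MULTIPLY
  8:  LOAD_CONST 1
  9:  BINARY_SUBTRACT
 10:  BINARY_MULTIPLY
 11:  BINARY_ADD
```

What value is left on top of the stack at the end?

LOAD_CONST 12   : 12
LOAD_CONST -36  : 12 -36
BINARY_SUBTRACT : 48
LOAD_CONST -6   : 48 -6
LOAD_CONST 5    : 48 -6 5
DUP_TOP         : 48 -6 5 5
BINARY_MULTIPLY : 48 -6 25
LOAD_CONST 1    : 48 -6 25 1
BINARY_SUBTRACT : 48 -6 24
BINARY_MULTIPLY : 48 -144
BINARY_ADD      : -96

-96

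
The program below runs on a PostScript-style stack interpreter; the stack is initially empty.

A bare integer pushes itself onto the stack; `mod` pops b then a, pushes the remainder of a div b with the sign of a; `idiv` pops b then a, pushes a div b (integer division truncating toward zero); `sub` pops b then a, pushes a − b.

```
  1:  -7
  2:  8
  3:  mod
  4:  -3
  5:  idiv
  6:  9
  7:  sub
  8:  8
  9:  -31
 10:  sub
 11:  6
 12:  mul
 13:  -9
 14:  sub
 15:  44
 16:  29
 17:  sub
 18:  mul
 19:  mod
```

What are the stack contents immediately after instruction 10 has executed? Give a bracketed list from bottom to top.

-7   : -7
8    : -7 8
mod  : -7
-3   : -7 -3
idiv : 2
9    : 2 9
sub  : -7
8    : -7 8
-31  : -7 8 -31
sub  : -7 39

[-7, 39]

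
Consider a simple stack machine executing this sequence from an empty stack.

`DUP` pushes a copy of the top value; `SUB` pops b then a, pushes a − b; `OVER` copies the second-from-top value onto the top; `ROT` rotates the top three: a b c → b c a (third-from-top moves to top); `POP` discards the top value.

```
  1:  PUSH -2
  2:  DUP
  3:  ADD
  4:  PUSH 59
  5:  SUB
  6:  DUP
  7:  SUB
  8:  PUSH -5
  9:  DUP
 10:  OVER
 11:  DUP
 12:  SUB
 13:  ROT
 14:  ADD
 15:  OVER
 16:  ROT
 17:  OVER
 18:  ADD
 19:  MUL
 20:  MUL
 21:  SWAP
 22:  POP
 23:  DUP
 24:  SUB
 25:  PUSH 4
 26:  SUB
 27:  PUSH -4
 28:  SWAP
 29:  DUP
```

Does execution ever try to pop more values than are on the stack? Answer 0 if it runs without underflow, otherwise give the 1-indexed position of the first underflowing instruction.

PUSH -2  [-2]
DUP      [-2, -2]
ADD      [-4]
PUSH 59  [-4, 59]
SUB      [-63]
DUP      [-63, -63]
SUB      [0]
PUSH -5  [0, -5]
DUP      [0, -5, -5]
OVER     [0, -5, -5, -5]
DUP      [0, -5, -5, -5, -5]
SUB      [0, -5, -5, 0]
ROT      [0, -5, 0, -5]
ADD      [0, -5, -5]
OVER     [0, -5, -5, -5]
ROT      [0, -5, -5, -5]
OVER     [0, -5, -5, -5, -5]
ADD      [0, -5, -5, -10]
MUL      [0, -5, 50]
MUL      [0, -250]
SWAP     [-250, 0]
POP      [-250]
DUP      [-250, -250]
SUB      [0]
PUSH 4   [0, 4]
SUB      [-4]
PUSH -4  [-4, -4]
SWAP     [-4, -4]
DUP      [-4, -4, -4]

0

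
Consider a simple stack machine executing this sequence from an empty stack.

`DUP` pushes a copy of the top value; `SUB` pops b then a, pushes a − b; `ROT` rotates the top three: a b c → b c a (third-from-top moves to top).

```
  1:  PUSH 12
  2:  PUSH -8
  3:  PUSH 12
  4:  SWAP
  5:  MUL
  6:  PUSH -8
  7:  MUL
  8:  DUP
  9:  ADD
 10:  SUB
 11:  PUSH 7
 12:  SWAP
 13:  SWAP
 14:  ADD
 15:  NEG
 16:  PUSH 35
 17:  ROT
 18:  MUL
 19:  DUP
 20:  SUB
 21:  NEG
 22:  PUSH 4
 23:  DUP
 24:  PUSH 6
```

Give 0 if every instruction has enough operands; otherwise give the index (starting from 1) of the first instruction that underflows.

17

PUSH 12 -> 12
PUSH -8 -> 12 -8
PUSH 12 -> 12 -8 12
SWAP    -> 12 12 -8
MUL     -> 12 -96
PUSH -8 -> 12 -96 -8
MUL     -> 12 768
DUP     -> 12 768 768
ADD     -> 12 1536
SUB     -> -1524
PUSH 7  -> -1524 7
SWAP    -> 7 -1524
SWAP    -> -1524 7
ADD     -> -1517
NEG     -> 1517
PUSH 35 -> 1517 35
ROT  — needs 3 operands, stack has 2 → underflow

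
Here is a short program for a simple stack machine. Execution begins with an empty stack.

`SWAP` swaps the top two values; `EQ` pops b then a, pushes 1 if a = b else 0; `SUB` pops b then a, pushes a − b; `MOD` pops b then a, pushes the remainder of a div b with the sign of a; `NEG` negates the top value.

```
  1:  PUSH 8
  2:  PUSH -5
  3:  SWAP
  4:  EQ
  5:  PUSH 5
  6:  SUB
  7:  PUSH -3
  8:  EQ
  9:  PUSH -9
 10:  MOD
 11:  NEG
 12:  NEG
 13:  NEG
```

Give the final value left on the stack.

PUSH 8   8
PUSH -5  8 -5
SWAP     -5 8
EQ       0
PUSH 5   0 5
SUB      -5
PUSH -3  -5 -3
EQ       0
PUSH -9  0 -9
MOD      0
NEG      0
NEG      0
NEG      0

0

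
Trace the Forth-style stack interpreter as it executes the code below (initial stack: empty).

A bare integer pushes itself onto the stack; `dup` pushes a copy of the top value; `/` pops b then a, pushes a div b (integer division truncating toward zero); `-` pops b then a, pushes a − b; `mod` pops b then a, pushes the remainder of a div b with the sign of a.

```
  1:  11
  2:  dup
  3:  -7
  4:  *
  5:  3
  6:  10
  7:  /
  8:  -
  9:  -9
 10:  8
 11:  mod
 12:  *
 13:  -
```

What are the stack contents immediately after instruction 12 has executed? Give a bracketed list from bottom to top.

11  → 11
dup → 11 11
-7  → 11 11 -7
*   → 11 -77
3   → 11 -77 3
10  → 11 -77 3 10
/   → 11 -77 0
-   → 11 -77
-9  → 11 -77 -9
8   → 11 -77 -9 8
mod → 11 -77 -1
*   → 11 77

[11, 77]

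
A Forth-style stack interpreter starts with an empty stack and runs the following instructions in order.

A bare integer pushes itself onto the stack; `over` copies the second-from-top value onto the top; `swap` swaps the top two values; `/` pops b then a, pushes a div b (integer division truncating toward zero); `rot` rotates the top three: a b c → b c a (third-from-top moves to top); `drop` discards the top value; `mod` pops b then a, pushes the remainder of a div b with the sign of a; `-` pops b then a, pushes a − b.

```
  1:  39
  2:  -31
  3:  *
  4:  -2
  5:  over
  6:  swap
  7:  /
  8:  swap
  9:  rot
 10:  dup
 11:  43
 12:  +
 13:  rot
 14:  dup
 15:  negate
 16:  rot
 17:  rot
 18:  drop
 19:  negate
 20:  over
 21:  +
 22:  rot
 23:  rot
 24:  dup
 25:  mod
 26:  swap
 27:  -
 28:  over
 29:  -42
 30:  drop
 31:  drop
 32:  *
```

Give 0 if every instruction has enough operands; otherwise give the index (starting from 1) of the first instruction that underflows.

39   : [39]
-31  : [39, -31]
*    : [-1209]
-2   : [-1209, -2]
over : [-1209, -2, -1209]
swap : [-1209, -1209, -2]
/    : [-1209, 604]
swap : [604, -1209]
rot  — needs 3 operands, stack has 2 → underflow

9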